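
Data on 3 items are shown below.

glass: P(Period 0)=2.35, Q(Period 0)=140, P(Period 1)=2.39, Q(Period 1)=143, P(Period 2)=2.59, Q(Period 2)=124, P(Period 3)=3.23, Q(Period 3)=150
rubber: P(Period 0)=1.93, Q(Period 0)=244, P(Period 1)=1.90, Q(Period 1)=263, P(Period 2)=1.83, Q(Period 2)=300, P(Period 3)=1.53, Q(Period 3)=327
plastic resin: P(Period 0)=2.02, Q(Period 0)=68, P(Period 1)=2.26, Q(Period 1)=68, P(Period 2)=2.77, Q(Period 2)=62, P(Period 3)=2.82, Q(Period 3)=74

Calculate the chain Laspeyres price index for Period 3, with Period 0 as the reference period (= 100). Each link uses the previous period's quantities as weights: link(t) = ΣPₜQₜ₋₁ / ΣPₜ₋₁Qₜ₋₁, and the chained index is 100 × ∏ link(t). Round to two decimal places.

105.37

Link Period 0→Period 1:
ΣP(Period 1)Q(Period 0) = 2.39×140 + 1.90×244 + 2.26×68 = 334.6 + 463.6 + 153.68 = 951.88
ΣP(Period 0)Q(Period 0) = 2.35×140 + 1.93×244 + 2.02×68 = 329 + 470.92 + 137.36 = 937.28
link = 951.88/937.28 = 1.015577
Link Period 1→Period 2:
ΣP(Period 2)Q(Period 1) = 2.59×143 + 1.83×263 + 2.77×68 = 370.37 + 481.29 + 188.36 = 1040.02
ΣP(Period 1)Q(Period 1) = 2.39×143 + 1.90×263 + 2.26×68 = 341.77 + 499.7 + 153.68 = 995.15
link = 1040.02/995.15 = 1.045089
Link Period 2→Period 3:
ΣP(Period 3)Q(Period 2) = 3.23×124 + 1.53×300 + 2.82×62 = 400.52 + 459 + 174.84 = 1034.36
ΣP(Period 2)Q(Period 2) = 2.59×124 + 1.83×300 + 2.77×62 = 321.16 + 549 + 171.74 = 1041.9
link = 1034.36/1041.9 = 0.992763
Chained index = 100 × 1.015577 × 1.045089 × 0.992763 = 105.3687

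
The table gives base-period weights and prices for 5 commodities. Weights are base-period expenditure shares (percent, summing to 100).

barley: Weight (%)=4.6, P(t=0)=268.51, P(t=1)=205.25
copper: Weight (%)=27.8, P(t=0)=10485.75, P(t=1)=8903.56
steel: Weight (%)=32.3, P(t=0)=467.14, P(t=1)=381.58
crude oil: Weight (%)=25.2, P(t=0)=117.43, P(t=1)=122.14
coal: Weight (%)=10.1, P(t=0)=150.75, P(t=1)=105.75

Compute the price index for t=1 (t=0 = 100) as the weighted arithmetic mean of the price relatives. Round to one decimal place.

barley: 4.6 × (205.25/268.51) = 4.6 × 0.764404 = 3.5163
copper: 27.8 × (8903.56/10485.75) = 27.8 × 0.849110 = 23.6053
steel: 32.3 × (381.58/467.14) = 32.3 × 0.816843 = 26.3840
crude oil: 25.2 × (122.14/117.43) = 25.2 × 1.040109 = 26.2107
coal: 10.1 × (105.75/150.75) = 10.1 × 0.701493 = 7.0851
Index = Σ wᵢ·(p₁ᵢ/p₀ᵢ) = 3.5163 + 23.6053 + 26.3840 + 26.2107 + 7.0851 = 86.8014

86.8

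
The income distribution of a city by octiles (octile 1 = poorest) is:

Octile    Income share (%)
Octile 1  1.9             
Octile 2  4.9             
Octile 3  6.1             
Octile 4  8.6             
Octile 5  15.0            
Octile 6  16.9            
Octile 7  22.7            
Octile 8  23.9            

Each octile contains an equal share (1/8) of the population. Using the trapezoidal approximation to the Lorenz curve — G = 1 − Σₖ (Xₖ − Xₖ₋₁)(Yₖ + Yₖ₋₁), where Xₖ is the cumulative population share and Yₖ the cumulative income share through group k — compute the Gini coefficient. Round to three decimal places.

Cumulative income shares Yₖ: 0.0190, 0.0680, 0.1290, 0.2150, 0.3650, 0.5340, 0.7610, 1.0000
Σ (Xₖ−Xₖ₋₁)(Yₖ+Yₖ₋₁) = (1/8)(0.0190+0.0000) + (1/8)(0.0680+0.0190) + (1/8)(0.1290+0.0680) + (1/8)(0.2150+0.1290) + (1/8)(0.3650+0.2150) + (1/8)(0.5340+0.3650) + (1/8)(0.7610+0.5340) + (1/8)(1.0000+0.7610)
  = 0.0024 + 0.0109 + 0.0246 + 0.0430 + 0.0725 + 0.1124 + 0.1619 + 0.2201 = 0.6478
G = 1 − 0.6478 = 0.3522

0.352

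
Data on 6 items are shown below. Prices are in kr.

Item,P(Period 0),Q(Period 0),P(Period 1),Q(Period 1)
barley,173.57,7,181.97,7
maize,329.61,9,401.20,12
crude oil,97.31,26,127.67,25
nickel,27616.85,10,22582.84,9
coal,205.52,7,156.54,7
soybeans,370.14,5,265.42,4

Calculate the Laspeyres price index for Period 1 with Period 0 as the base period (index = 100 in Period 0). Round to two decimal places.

82.63

Laspeyres price index uses base-period quantities as weights.
ΣP(Period 1)·Q(Period 0) = 181.97×7 + 401.20×9 + 127.67×26 + 22582.84×10 + 156.54×7 + 265.42×5 = 1273.79 + 3610.8 + 3319.42 + 225828.4 + 1095.78 + 1327.1 = 236455.29
ΣP(Period 0)·Q(Period 0) = 173.57×7 + 329.61×9 + 97.31×26 + 27616.85×10 + 205.52×7 + 370.14×5 = 1214.99 + 2966.49 + 2530.06 + 276168.5 + 1438.64 + 1850.7 = 286169.38
Index = 236455.29 / 286169.38 × 100 = 82.6277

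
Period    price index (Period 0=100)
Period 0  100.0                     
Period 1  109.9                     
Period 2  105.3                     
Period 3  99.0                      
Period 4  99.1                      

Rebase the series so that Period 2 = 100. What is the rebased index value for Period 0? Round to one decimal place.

95.0

Rebased(Period 0) = 100.0 / 105.3 × 100 = 94.9668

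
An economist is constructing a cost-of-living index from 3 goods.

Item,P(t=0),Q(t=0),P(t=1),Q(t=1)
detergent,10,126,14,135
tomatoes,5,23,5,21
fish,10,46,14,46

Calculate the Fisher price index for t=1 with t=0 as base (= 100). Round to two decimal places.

137.65

Laspeyres component (base-period weights):
ΣP(t=1)Q(t=0) = 14×126 + 5×23 + 14×46 = 1764 + 115 + 644 = 2523
ΣP(t=0)Q(t=0) = 10×126 + 5×23 + 10×46 = 1260 + 115 + 460 = 1835
L = 2523 / 1835 × 100 = 137.4932
Paasche component (current-period weights):
ΣP(t=1)Q(t=1) = 14×135 + 5×21 + 14×46 = 1890 + 105 + 644 = 2639
ΣP(t=0)Q(t=1) = 10×135 + 5×21 + 10×46 = 1350 + 105 + 460 = 1915
P = 2639 / 1915 × 100 = 137.8068
Fisher = √(L × P) = √(137.4932 × 137.8068) = 137.6499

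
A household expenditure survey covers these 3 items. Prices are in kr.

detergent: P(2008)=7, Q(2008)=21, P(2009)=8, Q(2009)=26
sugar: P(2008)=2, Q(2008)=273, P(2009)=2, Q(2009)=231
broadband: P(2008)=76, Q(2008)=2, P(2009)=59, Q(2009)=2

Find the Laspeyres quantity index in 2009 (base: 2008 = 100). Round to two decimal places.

Laspeyres quantity index uses base-period prices as weights.
ΣP(2008)·Q(2009) = 7×26 + 2×231 + 76×2 = 182 + 462 + 152 = 796
ΣP(2008)·Q(2008) = 7×21 + 2×273 + 76×2 = 147 + 546 + 152 = 845
Index = 796 / 845 × 100 = 94.2012

94.20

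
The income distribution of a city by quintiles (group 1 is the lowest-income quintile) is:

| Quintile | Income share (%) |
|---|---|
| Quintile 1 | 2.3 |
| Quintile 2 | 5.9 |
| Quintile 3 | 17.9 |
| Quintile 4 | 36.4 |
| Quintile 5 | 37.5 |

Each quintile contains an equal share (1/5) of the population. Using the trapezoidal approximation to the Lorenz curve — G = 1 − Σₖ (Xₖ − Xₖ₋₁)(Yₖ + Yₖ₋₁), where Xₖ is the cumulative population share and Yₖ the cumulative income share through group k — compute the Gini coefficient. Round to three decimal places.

Cumulative income shares Yₖ: 0.0230, 0.0820, 0.2610, 0.6250, 1.0000
Σ (Xₖ−Xₖ₋₁)(Yₖ+Yₖ₋₁) = (1/5)(0.0230+0.0000) + (1/5)(0.0820+0.0230) + (1/5)(0.2610+0.0820) + (1/5)(0.6250+0.2610) + (1/5)(1.0000+0.6250)
  = 0.0046 + 0.0210 + 0.0686 + 0.1772 + 0.3250 = 0.5964
G = 1 − 0.5964 = 0.4036

0.404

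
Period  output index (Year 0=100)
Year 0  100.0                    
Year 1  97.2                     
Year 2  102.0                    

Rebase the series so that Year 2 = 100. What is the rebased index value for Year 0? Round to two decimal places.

Rebased(Year 0) = 100.0 / 102.0 × 100 = 98.0392

98.04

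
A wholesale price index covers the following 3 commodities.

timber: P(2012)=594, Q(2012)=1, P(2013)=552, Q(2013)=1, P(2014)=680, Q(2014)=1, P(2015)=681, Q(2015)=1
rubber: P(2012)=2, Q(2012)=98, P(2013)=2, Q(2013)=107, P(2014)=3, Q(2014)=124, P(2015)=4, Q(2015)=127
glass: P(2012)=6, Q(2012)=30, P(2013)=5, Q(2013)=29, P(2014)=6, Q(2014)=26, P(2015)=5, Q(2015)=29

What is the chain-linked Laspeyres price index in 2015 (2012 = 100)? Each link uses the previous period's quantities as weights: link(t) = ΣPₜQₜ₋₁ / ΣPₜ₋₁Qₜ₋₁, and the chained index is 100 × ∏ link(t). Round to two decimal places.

129.19

Link 2012→2013:
ΣP(2013)Q(2012) = 552×1 + 2×98 + 5×30 = 552 + 196 + 150 = 898
ΣP(2012)Q(2012) = 594×1 + 2×98 + 6×30 = 594 + 196 + 180 = 970
link = 898/970 = 0.925773
Link 2013→2014:
ΣP(2014)Q(2013) = 680×1 + 3×107 + 6×29 = 680 + 321 + 174 = 1175
ΣP(2013)Q(2013) = 552×1 + 2×107 + 5×29 = 552 + 214 + 145 = 911
link = 1175/911 = 1.289791
Link 2014→2015:
ΣP(2015)Q(2014) = 681×1 + 4×124 + 5×26 = 681 + 496 + 130 = 1307
ΣP(2014)Q(2014) = 680×1 + 3×124 + 6×26 = 680 + 372 + 156 = 1208
link = 1307/1208 = 1.081954
Chained index = 100 × 0.925773 × 1.289791 × 1.081954 = 129.1911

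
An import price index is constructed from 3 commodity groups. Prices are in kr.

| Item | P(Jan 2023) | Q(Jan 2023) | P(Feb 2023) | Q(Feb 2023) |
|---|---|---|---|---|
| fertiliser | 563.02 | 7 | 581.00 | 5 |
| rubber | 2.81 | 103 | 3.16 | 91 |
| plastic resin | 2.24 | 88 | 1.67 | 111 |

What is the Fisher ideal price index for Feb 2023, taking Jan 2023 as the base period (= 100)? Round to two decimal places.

Laspeyres component (base-period weights):
ΣP(Feb 2023)Q(Jan 2023) = 581.00×7 + 3.16×103 + 1.67×88 = 4067 + 325.48 + 146.96 = 4539.44
ΣP(Jan 2023)Q(Jan 2023) = 563.02×7 + 2.81×103 + 2.24×88 = 3941.14 + 289.43 + 197.12 = 4427.69
L = 4539.44 / 4427.69 × 100 = 102.5239
Paasche component (current-period weights):
ΣP(Feb 2023)Q(Feb 2023) = 581.00×5 + 3.16×91 + 1.67×111 = 2905 + 287.56 + 185.37 = 3377.93
ΣP(Jan 2023)Q(Feb 2023) = 563.02×5 + 2.81×91 + 2.24×111 = 2815.1 + 255.71 + 248.64 = 3319.45
P = 3377.93 / 3319.45 × 100 = 101.7617
Fisher = √(L × P) = √(102.5239 × 101.7617) = 102.1421

102.14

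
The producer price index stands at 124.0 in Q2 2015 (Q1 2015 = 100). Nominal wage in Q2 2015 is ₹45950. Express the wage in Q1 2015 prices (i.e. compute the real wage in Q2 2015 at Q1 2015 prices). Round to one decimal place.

Real = Nominal ÷ (Index/100) = 45950 ÷ (124.0/100)
     = 45950 ÷ 1.240 = 37056.4516

37056.5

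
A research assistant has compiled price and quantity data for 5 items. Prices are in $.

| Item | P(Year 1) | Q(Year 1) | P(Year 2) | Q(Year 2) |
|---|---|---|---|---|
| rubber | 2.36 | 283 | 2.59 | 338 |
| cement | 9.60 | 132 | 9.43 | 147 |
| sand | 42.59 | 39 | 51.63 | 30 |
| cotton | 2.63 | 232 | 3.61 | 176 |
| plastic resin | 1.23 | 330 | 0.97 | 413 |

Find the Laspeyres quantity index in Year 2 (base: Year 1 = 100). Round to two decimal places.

96.65

Laspeyres quantity index uses base-period prices as weights.
ΣP(Year 1)·Q(Year 2) = 2.36×338 + 9.60×147 + 42.59×30 + 2.63×176 + 1.23×413 = 797.68 + 1411.2 + 1277.7 + 462.88 + 507.99 = 4457.45
ΣP(Year 1)·Q(Year 1) = 2.36×283 + 9.60×132 + 42.59×39 + 2.63×232 + 1.23×330 = 667.88 + 1267.2 + 1661.01 + 610.16 + 405.9 = 4612.15
Index = 4457.45 / 4612.15 × 100 = 96.6458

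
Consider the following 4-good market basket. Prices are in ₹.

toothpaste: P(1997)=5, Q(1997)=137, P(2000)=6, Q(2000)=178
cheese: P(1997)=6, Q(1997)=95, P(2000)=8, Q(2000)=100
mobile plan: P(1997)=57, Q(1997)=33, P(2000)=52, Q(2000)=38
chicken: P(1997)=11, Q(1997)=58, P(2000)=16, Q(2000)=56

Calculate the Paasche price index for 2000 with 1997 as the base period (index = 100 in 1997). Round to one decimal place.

111.0

Paasche price index uses current-period quantities as weights.
ΣP(2000)·Q(2000) = 6×178 + 8×100 + 52×38 + 16×56 = 1068 + 800 + 1976 + 896 = 4740
ΣP(1997)·Q(2000) = 5×178 + 6×100 + 57×38 + 11×56 = 890 + 600 + 2166 + 616 = 4272
Index = 4740 / 4272 × 100 = 110.9551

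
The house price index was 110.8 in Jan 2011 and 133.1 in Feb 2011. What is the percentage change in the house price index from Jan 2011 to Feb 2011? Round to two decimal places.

Change = (133.1 − 110.8) / 110.8 × 100
       = 22.3 / 110.8 × 100 = 20.1264%

20.13%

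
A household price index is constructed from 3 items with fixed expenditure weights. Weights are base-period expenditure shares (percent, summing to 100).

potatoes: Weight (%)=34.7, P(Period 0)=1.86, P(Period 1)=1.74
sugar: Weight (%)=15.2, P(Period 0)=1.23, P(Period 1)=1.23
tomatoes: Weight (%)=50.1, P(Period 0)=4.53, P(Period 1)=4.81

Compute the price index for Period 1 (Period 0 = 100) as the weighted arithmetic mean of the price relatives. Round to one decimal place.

100.9

potatoes: 34.7 × (1.74/1.86) = 34.7 × 0.935484 = 32.4613
sugar: 15.2 × (1.23/1.23) = 15.2 × 1.000000 = 15.2000
tomatoes: 50.1 × (4.81/4.53) = 50.1 × 1.061810 = 53.1967
Index = Σ wᵢ·(p₁ᵢ/p₀ᵢ) = 32.4613 + 15.2000 + 53.1967 = 100.8580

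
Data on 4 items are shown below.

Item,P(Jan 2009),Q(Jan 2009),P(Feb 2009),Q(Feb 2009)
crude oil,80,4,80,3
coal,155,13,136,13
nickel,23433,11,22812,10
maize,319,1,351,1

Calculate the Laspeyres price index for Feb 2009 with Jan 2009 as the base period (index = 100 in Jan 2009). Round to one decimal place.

Laspeyres price index uses base-period quantities as weights.
ΣP(Feb 2009)·Q(Jan 2009) = 80×4 + 136×13 + 22812×11 + 351×1 = 320 + 1768 + 250932 + 351 = 253371
ΣP(Jan 2009)·Q(Jan 2009) = 80×4 + 155×13 + 23433×11 + 319×1 = 320 + 2015 + 257763 + 319 = 260417
Index = 253371 / 260417 × 100 = 97.2943

97.3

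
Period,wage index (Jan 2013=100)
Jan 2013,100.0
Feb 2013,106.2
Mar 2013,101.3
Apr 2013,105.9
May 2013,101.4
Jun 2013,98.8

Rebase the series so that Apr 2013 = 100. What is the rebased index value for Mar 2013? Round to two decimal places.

95.66

Rebased(Mar 2013) = 101.3 / 105.9 × 100 = 95.6563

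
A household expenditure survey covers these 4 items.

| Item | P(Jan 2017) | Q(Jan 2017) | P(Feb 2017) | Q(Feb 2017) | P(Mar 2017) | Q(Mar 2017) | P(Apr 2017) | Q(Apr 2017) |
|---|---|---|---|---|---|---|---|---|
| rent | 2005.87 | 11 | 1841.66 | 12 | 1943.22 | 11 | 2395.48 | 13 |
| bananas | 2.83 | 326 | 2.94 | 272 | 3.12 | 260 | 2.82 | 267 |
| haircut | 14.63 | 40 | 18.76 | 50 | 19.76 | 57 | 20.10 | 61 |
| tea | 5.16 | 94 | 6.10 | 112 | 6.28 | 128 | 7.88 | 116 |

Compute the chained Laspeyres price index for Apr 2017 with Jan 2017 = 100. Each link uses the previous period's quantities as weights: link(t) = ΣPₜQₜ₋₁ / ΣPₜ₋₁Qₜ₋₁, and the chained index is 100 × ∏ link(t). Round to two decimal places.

Link Jan 2017→Feb 2017:
ΣP(Feb 2017)Q(Jan 2017) = 1841.66×11 + 2.94×326 + 18.76×40 + 6.10×94 = 20258.26 + 958.44 + 750.4 + 573.4 = 22540.5
ΣP(Jan 2017)Q(Jan 2017) = 2005.87×11 + 2.83×326 + 14.63×40 + 5.16×94 = 22064.57 + 922.58 + 585.2 + 485.04 = 24057.39
link = 22540.5/24057.39 = 0.936947
Link Feb 2017→Mar 2017:
ΣP(Mar 2017)Q(Feb 2017) = 1943.22×12 + 3.12×272 + 19.76×50 + 6.28×112 = 23318.64 + 848.64 + 988 + 703.36 = 25858.64
ΣP(Feb 2017)Q(Feb 2017) = 1841.66×12 + 2.94×272 + 18.76×50 + 6.10×112 = 22099.92 + 799.68 + 938 + 683.2 = 24520.8
link = 25858.64/24520.8 = 1.054559
Link Mar 2017→Apr 2017:
ΣP(Apr 2017)Q(Mar 2017) = 2395.48×11 + 2.82×260 + 20.10×57 + 7.88×128 = 26350.28 + 733.2 + 1145.7 + 1008.64 = 29237.82
ΣP(Mar 2017)Q(Mar 2017) = 1943.22×11 + 3.12×260 + 19.76×57 + 6.28×128 = 21375.42 + 811.2 + 1126.32 + 803.84 = 24116.78
link = 29237.82/24116.78 = 1.212343
Chained index = 100 × 0.936947 × 1.054559 × 1.212343 = 119.7876

119.79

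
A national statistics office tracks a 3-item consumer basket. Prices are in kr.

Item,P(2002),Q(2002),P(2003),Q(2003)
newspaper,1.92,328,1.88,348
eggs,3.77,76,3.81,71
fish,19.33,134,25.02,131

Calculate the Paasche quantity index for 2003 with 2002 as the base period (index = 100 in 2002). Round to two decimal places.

98.67

Paasche quantity index uses current-period prices as weights.
ΣP(2003)·Q(2003) = 1.88×348 + 3.81×71 + 25.02×131 = 654.24 + 270.51 + 3277.62 = 4202.37
ΣP(2003)·Q(2002) = 1.88×328 + 3.81×76 + 25.02×134 = 616.64 + 289.56 + 3352.68 = 4258.88
Index = 4202.37 / 4258.88 × 100 = 98.6731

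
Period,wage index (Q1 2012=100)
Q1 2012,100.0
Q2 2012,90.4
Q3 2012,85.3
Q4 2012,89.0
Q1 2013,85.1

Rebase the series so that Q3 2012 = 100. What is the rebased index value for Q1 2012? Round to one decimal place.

Rebased(Q1 2012) = 100.0 / 85.3 × 100 = 117.2333

117.2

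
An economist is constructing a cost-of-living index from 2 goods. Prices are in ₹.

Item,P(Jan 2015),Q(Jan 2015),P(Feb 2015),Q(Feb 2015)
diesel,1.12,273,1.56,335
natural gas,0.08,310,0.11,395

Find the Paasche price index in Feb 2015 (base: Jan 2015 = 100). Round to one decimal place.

Paasche price index uses current-period quantities as weights.
ΣP(Feb 2015)·Q(Feb 2015) = 1.56×335 + 0.11×395 = 522.6 + 43.45 = 566.05
ΣP(Jan 2015)·Q(Feb 2015) = 1.12×335 + 0.08×395 = 375.2 + 31.6 = 406.8
Index = 566.05 / 406.8 × 100 = 139.1470

139.1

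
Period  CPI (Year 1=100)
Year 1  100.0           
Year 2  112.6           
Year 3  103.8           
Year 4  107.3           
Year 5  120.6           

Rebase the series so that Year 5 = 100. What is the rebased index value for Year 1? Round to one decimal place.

82.9

Rebased(Year 1) = 100.0 / 120.6 × 100 = 82.9187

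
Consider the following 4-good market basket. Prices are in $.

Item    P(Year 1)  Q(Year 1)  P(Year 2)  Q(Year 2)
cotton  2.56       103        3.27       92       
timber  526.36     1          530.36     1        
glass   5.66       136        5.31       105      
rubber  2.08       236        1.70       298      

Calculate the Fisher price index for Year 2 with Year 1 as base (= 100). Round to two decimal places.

96.49

Laspeyres component (base-period weights):
ΣP(Year 2)Q(Year 1) = 3.27×103 + 530.36×1 + 5.31×136 + 1.70×236 = 336.81 + 530.36 + 722.16 + 401.2 = 1990.53
ΣP(Year 1)Q(Year 1) = 2.56×103 + 526.36×1 + 5.66×136 + 2.08×236 = 263.68 + 526.36 + 769.76 + 490.88 = 2050.68
L = 1990.53 / 2050.68 × 100 = 97.0668
Paasche component (current-period weights):
ΣP(Year 2)Q(Year 2) = 3.27×92 + 530.36×1 + 5.31×105 + 1.70×298 = 300.84 + 530.36 + 557.55 + 506.6 = 1895.35
ΣP(Year 1)Q(Year 2) = 2.56×92 + 526.36×1 + 5.66×105 + 2.08×298 = 235.52 + 526.36 + 594.3 + 619.84 = 1976.02
P = 1895.35 / 1976.02 × 100 = 95.9176
Fisher = √(L × P) = √(97.0668 × 95.9176) = 96.4905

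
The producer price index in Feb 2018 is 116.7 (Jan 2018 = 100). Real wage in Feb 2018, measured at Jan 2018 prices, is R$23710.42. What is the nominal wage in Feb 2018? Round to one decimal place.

27670.1

Nominal = Real × (Index/100) = 23710.42 × (116.7/100)
        = 23710.42 × 1.167 = 27670.0601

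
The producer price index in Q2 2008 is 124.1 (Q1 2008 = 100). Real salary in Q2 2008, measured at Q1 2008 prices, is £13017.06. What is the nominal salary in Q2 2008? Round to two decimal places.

16154.17

Nominal = Real × (Index/100) = 13017.06 × (124.1/100)
        = 13017.06 × 1.241 = 16154.1715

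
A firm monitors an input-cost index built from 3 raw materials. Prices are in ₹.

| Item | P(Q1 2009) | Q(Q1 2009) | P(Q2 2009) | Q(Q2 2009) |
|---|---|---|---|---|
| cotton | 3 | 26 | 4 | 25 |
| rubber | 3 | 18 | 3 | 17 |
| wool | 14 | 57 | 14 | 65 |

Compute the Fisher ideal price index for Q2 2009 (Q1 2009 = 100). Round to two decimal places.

Laspeyres component (base-period weights):
ΣP(Q2 2009)Q(Q1 2009) = 4×26 + 3×18 + 14×57 = 104 + 54 + 798 = 956
ΣP(Q1 2009)Q(Q1 2009) = 3×26 + 3×18 + 14×57 = 78 + 54 + 798 = 930
L = 956 / 930 × 100 = 102.7957
Paasche component (current-period weights):
ΣP(Q2 2009)Q(Q2 2009) = 4×25 + 3×17 + 14×65 = 100 + 51 + 910 = 1061
ΣP(Q1 2009)Q(Q2 2009) = 3×25 + 3×17 + 14×65 = 75 + 51 + 910 = 1036
P = 1061 / 1036 × 100 = 102.4131
Fisher = √(L × P) = √(102.7957 × 102.4131) = 102.6042

102.60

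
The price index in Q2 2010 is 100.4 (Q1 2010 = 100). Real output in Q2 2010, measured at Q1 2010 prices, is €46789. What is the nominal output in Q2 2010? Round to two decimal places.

46976.16

Nominal = Real × (Index/100) = 46789 × (100.4/100)
        = 46789 × 1.004 = 46976.1560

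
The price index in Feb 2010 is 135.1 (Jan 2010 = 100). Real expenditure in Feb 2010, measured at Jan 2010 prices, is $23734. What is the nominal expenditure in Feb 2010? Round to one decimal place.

32064.6

Nominal = Real × (Index/100) = 23734 × (135.1/100)
        = 23734 × 1.351 = 32064.6340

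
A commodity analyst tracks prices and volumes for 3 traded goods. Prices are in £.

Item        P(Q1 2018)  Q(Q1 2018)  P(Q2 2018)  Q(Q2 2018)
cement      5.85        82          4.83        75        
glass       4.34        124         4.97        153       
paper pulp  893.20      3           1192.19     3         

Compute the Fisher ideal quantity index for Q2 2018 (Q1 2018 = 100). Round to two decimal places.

Laspeyres component (base-period weights):
ΣP(Q1 2018)Q(Q2 2018) = 5.85×75 + 4.34×153 + 893.20×3 = 438.75 + 664.02 + 2679.6 = 3782.37
ΣP(Q1 2018)Q(Q1 2018) = 5.85×82 + 4.34×124 + 893.20×3 = 479.7 + 538.16 + 2679.6 = 3697.46
L = 3782.37 / 3697.46 × 100 = 102.2964
Paasche component (current-period weights):
ΣP(Q2 2018)Q(Q2 2018) = 4.83×75 + 4.97×153 + 1192.19×3 = 362.25 + 760.41 + 3576.57 = 4699.23
ΣP(Q2 2018)Q(Q1 2018) = 4.83×82 + 4.97×124 + 1192.19×3 = 396.06 + 616.28 + 3576.57 = 4588.91
P = 4699.23 / 4588.91 × 100 = 102.4041
Fisher = √(L × P) = √(102.2964 × 102.4041) = 102.3502

102.35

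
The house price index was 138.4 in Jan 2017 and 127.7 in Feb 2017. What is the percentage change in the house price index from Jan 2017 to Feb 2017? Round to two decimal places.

-7.73%

Change = (127.7 − 138.4) / 138.4 × 100
       = -10.7 / 138.4 × 100 = -7.7312%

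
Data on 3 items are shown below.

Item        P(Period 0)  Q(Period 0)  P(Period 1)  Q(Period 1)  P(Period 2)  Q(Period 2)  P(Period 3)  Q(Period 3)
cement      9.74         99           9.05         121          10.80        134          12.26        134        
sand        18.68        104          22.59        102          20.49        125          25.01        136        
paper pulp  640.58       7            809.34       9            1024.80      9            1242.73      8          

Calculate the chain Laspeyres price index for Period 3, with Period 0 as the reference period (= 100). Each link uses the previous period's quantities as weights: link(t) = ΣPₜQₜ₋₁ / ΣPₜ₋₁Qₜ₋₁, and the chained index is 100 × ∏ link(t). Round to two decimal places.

171.71

Link Period 0→Period 1:
ΣP(Period 1)Q(Period 0) = 9.05×99 + 22.59×104 + 809.34×7 = 895.95 + 2349.36 + 5665.38 = 8910.69
ΣP(Period 0)Q(Period 0) = 9.74×99 + 18.68×104 + 640.58×7 = 964.26 + 1942.72 + 4484.06 = 7391.04
link = 8910.69/7391.04 = 1.205607
Link Period 1→Period 2:
ΣP(Period 2)Q(Period 1) = 10.80×121 + 20.49×102 + 1024.80×9 = 1306.8 + 2089.98 + 9223.2 = 12619.98
ΣP(Period 1)Q(Period 1) = 9.05×121 + 22.59×102 + 809.34×9 = 1095.05 + 2304.18 + 7284.06 = 10683.29
link = 12619.98/10683.29 = 1.181282
Link Period 2→Period 3:
ΣP(Period 3)Q(Period 2) = 12.26×134 + 25.01×125 + 1242.73×9 = 1642.84 + 3126.25 + 11184.57 = 15953.66
ΣP(Period 2)Q(Period 2) = 10.80×134 + 20.49×125 + 1024.80×9 = 1447.2 + 2561.25 + 9223.2 = 13231.65
link = 15953.66/13231.65 = 1.205720
Chained index = 100 × 1.205607 × 1.181282 × 1.205720 = 171.7140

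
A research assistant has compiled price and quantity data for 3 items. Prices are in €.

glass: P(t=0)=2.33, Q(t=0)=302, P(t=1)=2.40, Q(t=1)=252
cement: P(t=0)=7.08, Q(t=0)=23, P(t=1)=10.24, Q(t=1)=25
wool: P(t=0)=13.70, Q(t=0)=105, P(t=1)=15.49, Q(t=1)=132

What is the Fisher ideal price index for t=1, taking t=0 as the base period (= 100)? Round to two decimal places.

Laspeyres component (base-period weights):
ΣP(t=1)Q(t=0) = 2.40×302 + 10.24×23 + 15.49×105 = 724.8 + 235.52 + 1626.45 = 2586.77
ΣP(t=0)Q(t=0) = 2.33×302 + 7.08×23 + 13.70×105 = 703.66 + 162.84 + 1438.5 = 2305
L = 2586.77 / 2305 × 100 = 112.2243
Paasche component (current-period weights):
ΣP(t=1)Q(t=1) = 2.40×252 + 10.24×25 + 15.49×132 = 604.8 + 256 + 2044.68 = 2905.48
ΣP(t=0)Q(t=1) = 2.33×252 + 7.08×25 + 13.70×132 = 587.16 + 177 + 1808.4 = 2572.56
P = 2905.48 / 2572.56 × 100 = 112.9412
Fisher = √(L × P) = √(112.2243 × 112.9412) = 112.5822

112.58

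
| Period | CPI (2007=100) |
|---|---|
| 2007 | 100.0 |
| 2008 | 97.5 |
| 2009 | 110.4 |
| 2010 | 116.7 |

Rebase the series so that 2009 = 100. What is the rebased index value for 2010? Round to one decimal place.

Rebased(2010) = 116.7 / 110.4 × 100 = 105.7065

105.7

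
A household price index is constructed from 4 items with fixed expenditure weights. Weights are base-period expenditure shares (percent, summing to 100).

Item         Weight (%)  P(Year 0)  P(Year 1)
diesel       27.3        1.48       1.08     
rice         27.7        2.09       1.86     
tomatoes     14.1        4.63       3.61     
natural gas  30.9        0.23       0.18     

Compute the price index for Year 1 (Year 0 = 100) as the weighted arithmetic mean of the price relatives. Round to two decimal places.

79.75

diesel: 27.3 × (1.08/1.48) = 27.3 × 0.729730 = 19.9216
rice: 27.7 × (1.86/2.09) = 27.7 × 0.889952 = 24.6517
tomatoes: 14.1 × (3.61/4.63) = 14.1 × 0.779698 = 10.9937
natural gas: 30.9 × (0.18/0.23) = 30.9 × 0.782609 = 24.1826
Index = Σ wᵢ·(p₁ᵢ/p₀ᵢ) = 19.9216 + 24.6517 + 10.9937 + 24.1826 = 79.7496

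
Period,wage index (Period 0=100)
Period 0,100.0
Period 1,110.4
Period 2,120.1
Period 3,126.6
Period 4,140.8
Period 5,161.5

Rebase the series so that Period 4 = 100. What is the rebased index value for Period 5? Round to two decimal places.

Rebased(Period 5) = 161.5 / 140.8 × 100 = 114.7017

114.70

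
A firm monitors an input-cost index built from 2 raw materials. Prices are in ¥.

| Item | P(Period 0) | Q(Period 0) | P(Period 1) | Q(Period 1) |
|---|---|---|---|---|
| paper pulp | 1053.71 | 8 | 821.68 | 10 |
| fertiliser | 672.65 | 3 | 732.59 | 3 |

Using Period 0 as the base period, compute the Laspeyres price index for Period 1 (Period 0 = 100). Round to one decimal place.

84.0

Laspeyres price index uses base-period quantities as weights.
ΣP(Period 1)·Q(Period 0) = 821.68×8 + 732.59×3 = 6573.44 + 2197.77 = 8771.21
ΣP(Period 0)·Q(Period 0) = 1053.71×8 + 672.65×3 = 8429.68 + 2017.95 = 10447.63
Index = 8771.21 / 10447.63 × 100 = 83.9541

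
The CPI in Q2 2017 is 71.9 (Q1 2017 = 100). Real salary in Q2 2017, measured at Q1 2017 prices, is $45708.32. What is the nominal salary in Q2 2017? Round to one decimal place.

32864.3

Nominal = Real × (Index/100) = 45708.32 × (71.9/100)
        = 45708.32 × 0.719 = 32864.2821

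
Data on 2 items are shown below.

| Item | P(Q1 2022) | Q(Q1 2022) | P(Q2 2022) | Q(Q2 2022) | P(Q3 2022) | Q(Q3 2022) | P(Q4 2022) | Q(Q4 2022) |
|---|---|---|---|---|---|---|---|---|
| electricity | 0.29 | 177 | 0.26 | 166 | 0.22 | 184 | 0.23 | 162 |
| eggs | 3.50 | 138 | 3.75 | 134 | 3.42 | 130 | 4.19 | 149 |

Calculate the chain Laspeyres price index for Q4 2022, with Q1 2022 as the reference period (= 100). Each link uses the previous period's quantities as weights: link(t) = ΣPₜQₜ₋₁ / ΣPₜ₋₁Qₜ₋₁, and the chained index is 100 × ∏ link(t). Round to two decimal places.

Link Q1 2022→Q2 2022:
ΣP(Q2 2022)Q(Q1 2022) = 0.26×177 + 3.75×138 = 46.02 + 517.5 = 563.52
ΣP(Q1 2022)Q(Q1 2022) = 0.29×177 + 3.50×138 = 51.33 + 483 = 534.33
link = 563.52/534.33 = 1.054629
Link Q2 2022→Q3 2022:
ΣP(Q3 2022)Q(Q2 2022) = 0.22×166 + 3.42×134 = 36.52 + 458.28 = 494.8
ΣP(Q2 2022)Q(Q2 2022) = 0.26×166 + 3.75×134 = 43.16 + 502.5 = 545.66
link = 494.8/545.66 = 0.906792
Link Q3 2022→Q4 2022:
ΣP(Q4 2022)Q(Q3 2022) = 0.23×184 + 4.19×130 = 42.32 + 544.7 = 587.02
ΣP(Q3 2022)Q(Q3 2022) = 0.22×184 + 3.42×130 = 40.48 + 444.6 = 485.08
link = 587.02/485.08 = 1.210151
Chained index = 100 × 1.054629 × 0.906792 × 1.210151 = 115.7302

115.73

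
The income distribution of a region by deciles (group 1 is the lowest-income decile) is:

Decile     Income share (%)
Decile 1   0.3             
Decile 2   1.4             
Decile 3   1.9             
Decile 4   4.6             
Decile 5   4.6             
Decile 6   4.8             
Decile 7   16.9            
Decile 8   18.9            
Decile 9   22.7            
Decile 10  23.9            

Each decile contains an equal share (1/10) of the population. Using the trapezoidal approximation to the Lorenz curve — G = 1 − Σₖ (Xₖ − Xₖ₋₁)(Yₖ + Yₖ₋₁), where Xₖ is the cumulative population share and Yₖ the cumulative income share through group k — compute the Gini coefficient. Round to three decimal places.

Cumulative income shares Yₖ: 0.0030, 0.0170, 0.0360, 0.0820, 0.1280, 0.1760, 0.3450, 0.5340, 0.7610, 1.0000
Σ (Xₖ−Xₖ₋₁)(Yₖ+Yₖ₋₁) = (1/10)(0.0030+0.0000) + (1/10)(0.0170+0.0030) + (1/10)(0.0360+0.0170) + (1/10)(0.0820+0.0360) + (1/10)(0.1280+0.0820) + (1/10)(0.1760+0.1280) + (1/10)(0.3450+0.1760) + (1/10)(0.5340+0.3450) + (1/10)(0.7610+0.5340) + (1/10)(1.0000+0.7610)
  = 0.0003 + 0.0020 + 0.0053 + 0.0118 + 0.0210 + 0.0304 + 0.0521 + 0.0879 + 0.1295 + 0.1761 = 0.5164
G = 1 − 0.5164 = 0.4836

0.484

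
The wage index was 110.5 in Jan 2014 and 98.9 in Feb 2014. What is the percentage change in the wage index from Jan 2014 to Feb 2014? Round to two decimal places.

Change = (98.9 − 110.5) / 110.5 × 100
       = -11.6 / 110.5 × 100 = -10.4977%

-10.50%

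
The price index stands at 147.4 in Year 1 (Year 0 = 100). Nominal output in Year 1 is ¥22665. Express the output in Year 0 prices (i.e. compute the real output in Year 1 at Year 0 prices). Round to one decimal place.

15376.5

Real = Nominal ÷ (Index/100) = 22665 ÷ (147.4/100)
     = 22665 ÷ 1.474 = 15376.5265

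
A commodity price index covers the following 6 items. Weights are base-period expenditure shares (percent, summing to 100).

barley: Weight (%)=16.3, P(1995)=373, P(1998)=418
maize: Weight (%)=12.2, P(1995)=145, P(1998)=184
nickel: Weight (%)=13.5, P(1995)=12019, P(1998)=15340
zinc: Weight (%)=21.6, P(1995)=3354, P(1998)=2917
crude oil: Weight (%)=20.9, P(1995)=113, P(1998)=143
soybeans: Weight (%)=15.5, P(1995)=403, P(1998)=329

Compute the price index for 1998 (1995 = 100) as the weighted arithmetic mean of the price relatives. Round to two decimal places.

108.87

barley: 16.3 × (418/373) = 16.3 × 1.120643 = 18.2665
maize: 12.2 × (184/145) = 12.2 × 1.268966 = 15.4814
nickel: 13.5 × (15340/12019) = 13.5 × 1.276313 = 17.2302
zinc: 21.6 × (2917/3354) = 21.6 × 0.869708 = 18.7857
crude oil: 20.9 × (143/113) = 20.9 × 1.265487 = 26.4487
soybeans: 15.5 × (329/403) = 15.5 × 0.816377 = 12.6538
Index = Σ wᵢ·(p₁ᵢ/p₀ᵢ) = 18.2665 + 15.4814 + 17.2302 + 18.7857 + 26.4487 + 12.6538 = 108.8663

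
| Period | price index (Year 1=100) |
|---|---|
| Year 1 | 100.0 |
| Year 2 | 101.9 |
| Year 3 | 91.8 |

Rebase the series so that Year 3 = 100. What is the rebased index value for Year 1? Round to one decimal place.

108.9

Rebased(Year 1) = 100.0 / 91.8 × 100 = 108.9325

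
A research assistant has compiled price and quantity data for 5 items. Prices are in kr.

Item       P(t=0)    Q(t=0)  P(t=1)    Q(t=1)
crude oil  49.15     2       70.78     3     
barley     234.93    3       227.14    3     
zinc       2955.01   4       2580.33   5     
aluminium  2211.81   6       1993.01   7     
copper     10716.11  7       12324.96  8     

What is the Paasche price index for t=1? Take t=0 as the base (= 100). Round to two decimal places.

Paasche price index uses current-period quantities as weights.
ΣP(t=1)·Q(t=1) = 70.78×3 + 227.14×3 + 2580.33×5 + 1993.01×7 + 12324.96×8 = 212.34 + 681.42 + 12901.65 + 13951.07 + 98599.68 = 126346.16
ΣP(t=0)·Q(t=1) = 49.15×3 + 234.93×3 + 2955.01×5 + 2211.81×7 + 10716.11×8 = 147.45 + 704.79 + 14775.05 + 15482.67 + 85728.88 = 116838.84
Index = 126346.16 / 116838.84 × 100 = 108.1371

108.14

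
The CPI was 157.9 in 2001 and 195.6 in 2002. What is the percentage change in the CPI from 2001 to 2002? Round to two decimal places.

23.88%

Change = (195.6 − 157.9) / 157.9 × 100
       = 37.7 / 157.9 × 100 = 23.8759%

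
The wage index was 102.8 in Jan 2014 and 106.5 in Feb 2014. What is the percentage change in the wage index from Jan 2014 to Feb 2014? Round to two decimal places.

Change = (106.5 − 102.8) / 102.8 × 100
       = 3.7 / 102.8 × 100 = 3.5992%

3.60%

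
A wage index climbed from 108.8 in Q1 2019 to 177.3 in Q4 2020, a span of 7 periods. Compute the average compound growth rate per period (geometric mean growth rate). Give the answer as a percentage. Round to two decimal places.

Growth factor = (177.3/108.8)^(1/7) = (1.629596)^(1/7) = 1.072253
Growth rate = 1.072253 − 1 = 0.072253 = 7.2253%

7.23%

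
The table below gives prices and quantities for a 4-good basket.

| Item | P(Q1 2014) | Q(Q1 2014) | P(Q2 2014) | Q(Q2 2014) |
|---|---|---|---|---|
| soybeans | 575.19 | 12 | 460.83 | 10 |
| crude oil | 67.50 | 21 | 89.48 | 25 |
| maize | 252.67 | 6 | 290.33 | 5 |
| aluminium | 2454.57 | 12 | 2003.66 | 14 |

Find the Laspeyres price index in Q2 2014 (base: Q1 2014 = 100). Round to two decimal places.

84.49

Laspeyres price index uses base-period quantities as weights.
ΣP(Q2 2014)·Q(Q1 2014) = 460.83×12 + 89.48×21 + 290.33×6 + 2003.66×12 = 5529.96 + 1879.08 + 1741.98 + 24043.92 = 33194.94
ΣP(Q1 2014)·Q(Q1 2014) = 575.19×12 + 67.50×21 + 252.67×6 + 2454.57×12 = 6902.28 + 1417.5 + 1516.02 + 29454.84 = 39290.64
Index = 33194.94 / 39290.64 × 100 = 84.4856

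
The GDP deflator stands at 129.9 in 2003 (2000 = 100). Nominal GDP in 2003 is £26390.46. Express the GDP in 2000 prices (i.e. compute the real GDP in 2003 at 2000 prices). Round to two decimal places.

20315.98

Real = Nominal ÷ (Index/100) = 26390.46 ÷ (129.9/100)
     = 26390.46 ÷ 1.299 = 20315.9815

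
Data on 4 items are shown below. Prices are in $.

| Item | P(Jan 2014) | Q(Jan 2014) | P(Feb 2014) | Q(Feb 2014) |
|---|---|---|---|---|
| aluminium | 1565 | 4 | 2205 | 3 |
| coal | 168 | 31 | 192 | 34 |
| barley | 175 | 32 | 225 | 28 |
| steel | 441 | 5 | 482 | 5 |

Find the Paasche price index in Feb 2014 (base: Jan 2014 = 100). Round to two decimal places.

Paasche price index uses current-period quantities as weights.
ΣP(Feb 2014)·Q(Feb 2014) = 2205×3 + 192×34 + 225×28 + 482×5 = 6615 + 6528 + 6300 + 2410 = 21853
ΣP(Jan 2014)·Q(Feb 2014) = 1565×3 + 168×34 + 175×28 + 441×5 = 4695 + 5712 + 4900 + 2205 = 17512
Index = 21853 / 17512 × 100 = 124.7887

124.79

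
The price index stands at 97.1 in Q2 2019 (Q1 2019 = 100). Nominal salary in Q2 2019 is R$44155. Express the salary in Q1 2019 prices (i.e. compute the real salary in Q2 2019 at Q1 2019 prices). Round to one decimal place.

45473.7

Real = Nominal ÷ (Index/100) = 44155 ÷ (97.1/100)
     = 44155 ÷ 0.971 = 45473.7384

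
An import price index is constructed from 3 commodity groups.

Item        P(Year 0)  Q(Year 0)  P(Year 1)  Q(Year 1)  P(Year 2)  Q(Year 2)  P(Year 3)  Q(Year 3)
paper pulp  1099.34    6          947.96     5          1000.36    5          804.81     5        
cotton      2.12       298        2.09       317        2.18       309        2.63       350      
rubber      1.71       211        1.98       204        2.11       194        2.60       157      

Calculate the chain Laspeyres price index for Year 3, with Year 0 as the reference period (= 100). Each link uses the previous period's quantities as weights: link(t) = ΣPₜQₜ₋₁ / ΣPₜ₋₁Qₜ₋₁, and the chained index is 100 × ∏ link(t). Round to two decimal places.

Link Year 0→Year 1:
ΣP(Year 1)Q(Year 0) = 947.96×6 + 2.09×298 + 1.98×211 = 5687.76 + 622.82 + 417.78 = 6728.36
ΣP(Year 0)Q(Year 0) = 1099.34×6 + 2.12×298 + 1.71×211 = 6596.04 + 631.76 + 360.81 = 7588.61
link = 6728.36/7588.61 = 0.886639
Link Year 1→Year 2:
ΣP(Year 2)Q(Year 1) = 1000.36×5 + 2.18×317 + 2.11×204 = 5001.8 + 691.06 + 430.44 = 6123.3
ΣP(Year 1)Q(Year 1) = 947.96×5 + 2.09×317 + 1.98×204 = 4739.8 + 662.53 + 403.92 = 5806.25
link = 6123.3/5806.25 = 1.054605
Link Year 2→Year 3:
ΣP(Year 3)Q(Year 2) = 804.81×5 + 2.63×309 + 2.60×194 = 4024.05 + 812.67 + 504.4 = 5341.12
ΣP(Year 2)Q(Year 2) = 1000.36×5 + 2.18×309 + 2.11×194 = 5001.8 + 673.62 + 409.34 = 6084.76
link = 5341.12/6084.76 = 0.877786
Chained index = 100 × 0.886639 × 1.054605 × 0.877786 = 82.0778

82.08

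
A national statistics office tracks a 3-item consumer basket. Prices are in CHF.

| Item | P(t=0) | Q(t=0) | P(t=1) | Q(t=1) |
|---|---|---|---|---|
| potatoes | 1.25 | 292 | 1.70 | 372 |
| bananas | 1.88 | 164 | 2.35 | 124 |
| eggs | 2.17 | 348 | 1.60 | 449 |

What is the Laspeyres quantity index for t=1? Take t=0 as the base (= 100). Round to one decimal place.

Laspeyres quantity index uses base-period prices as weights.
ΣP(t=0)·Q(t=1) = 1.25×372 + 1.88×124 + 2.17×449 = 465 + 233.12 + 974.33 = 1672.45
ΣP(t=0)·Q(t=0) = 1.25×292 + 1.88×164 + 2.17×348 = 365 + 308.32 + 755.16 = 1428.48
Index = 1672.45 / 1428.48 × 100 = 117.0790

117.1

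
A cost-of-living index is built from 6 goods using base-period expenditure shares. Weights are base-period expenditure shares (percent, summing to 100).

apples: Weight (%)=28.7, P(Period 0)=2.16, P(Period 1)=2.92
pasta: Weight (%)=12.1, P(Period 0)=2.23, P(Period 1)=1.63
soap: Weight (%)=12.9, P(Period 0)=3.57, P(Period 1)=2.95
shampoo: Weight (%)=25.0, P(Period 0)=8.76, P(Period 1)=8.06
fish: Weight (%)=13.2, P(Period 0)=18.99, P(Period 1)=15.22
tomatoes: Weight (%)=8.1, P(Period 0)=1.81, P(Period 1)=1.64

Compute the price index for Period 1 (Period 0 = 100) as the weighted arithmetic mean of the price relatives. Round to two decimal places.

99.22

apples: 28.7 × (2.92/2.16) = 28.7 × 1.351852 = 38.7981
pasta: 12.1 × (1.63/2.23) = 12.1 × 0.730942 = 8.8444
soap: 12.9 × (2.95/3.57) = 12.9 × 0.826331 = 10.6597
shampoo: 25.0 × (8.06/8.76) = 25.0 × 0.920091 = 23.0023
fish: 13.2 × (15.22/18.99) = 13.2 × 0.801474 = 10.5795
tomatoes: 8.1 × (1.64/1.81) = 8.1 × 0.906077 = 7.3392
Index = Σ wᵢ·(p₁ᵢ/p₀ᵢ) = 38.7981 + 8.8444 + 10.6597 + 23.0023 + 10.5795 + 7.3392 = 99.2232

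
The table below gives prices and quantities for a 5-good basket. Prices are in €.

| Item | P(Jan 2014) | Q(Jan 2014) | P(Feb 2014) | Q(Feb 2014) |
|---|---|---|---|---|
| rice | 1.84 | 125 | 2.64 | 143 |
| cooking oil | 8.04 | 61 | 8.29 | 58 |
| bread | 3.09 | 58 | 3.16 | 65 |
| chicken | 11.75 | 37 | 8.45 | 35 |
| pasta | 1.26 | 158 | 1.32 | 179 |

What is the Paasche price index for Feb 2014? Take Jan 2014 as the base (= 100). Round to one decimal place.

Paasche price index uses current-period quantities as weights.
ΣP(Feb 2014)·Q(Feb 2014) = 2.64×143 + 8.29×58 + 3.16×65 + 8.45×35 + 1.32×179 = 377.52 + 480.82 + 205.4 + 295.75 + 236.28 = 1595.77
ΣP(Jan 2014)·Q(Feb 2014) = 1.84×143 + 8.04×58 + 3.09×65 + 11.75×35 + 1.26×179 = 263.12 + 466.32 + 200.85 + 411.25 + 225.54 = 1567.08
Index = 1595.77 / 1567.08 × 100 = 101.8308

101.8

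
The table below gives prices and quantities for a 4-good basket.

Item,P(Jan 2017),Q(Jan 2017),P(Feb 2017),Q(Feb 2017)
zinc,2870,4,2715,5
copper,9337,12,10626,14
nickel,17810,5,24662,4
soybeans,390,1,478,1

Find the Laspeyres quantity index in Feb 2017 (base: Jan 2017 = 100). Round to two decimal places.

Laspeyres quantity index uses base-period prices as weights.
ΣP(Jan 2017)·Q(Feb 2017) = 2870×5 + 9337×14 + 17810×4 + 390×1 = 14350 + 130718 + 71240 + 390 = 216698
ΣP(Jan 2017)·Q(Jan 2017) = 2870×4 + 9337×12 + 17810×5 + 390×1 = 11480 + 112044 + 89050 + 390 = 212964
Index = 216698 / 212964 × 100 = 101.7533

101.75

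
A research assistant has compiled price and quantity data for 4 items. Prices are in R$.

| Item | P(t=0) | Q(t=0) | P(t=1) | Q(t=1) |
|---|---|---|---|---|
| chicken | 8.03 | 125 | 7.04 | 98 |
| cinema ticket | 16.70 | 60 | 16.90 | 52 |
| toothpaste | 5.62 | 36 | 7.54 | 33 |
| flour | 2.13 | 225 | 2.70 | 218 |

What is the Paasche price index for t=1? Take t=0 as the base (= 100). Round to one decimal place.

104.4

Paasche price index uses current-period quantities as weights.
ΣP(t=1)·Q(t=1) = 7.04×98 + 16.90×52 + 7.54×33 + 2.70×218 = 689.92 + 878.8 + 248.82 + 588.6 = 2406.14
ΣP(t=0)·Q(t=1) = 8.03×98 + 16.70×52 + 5.62×33 + 2.13×218 = 786.94 + 868.4 + 185.46 + 464.34 = 2305.14
Index = 2406.14 / 2305.14 × 100 = 104.3815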